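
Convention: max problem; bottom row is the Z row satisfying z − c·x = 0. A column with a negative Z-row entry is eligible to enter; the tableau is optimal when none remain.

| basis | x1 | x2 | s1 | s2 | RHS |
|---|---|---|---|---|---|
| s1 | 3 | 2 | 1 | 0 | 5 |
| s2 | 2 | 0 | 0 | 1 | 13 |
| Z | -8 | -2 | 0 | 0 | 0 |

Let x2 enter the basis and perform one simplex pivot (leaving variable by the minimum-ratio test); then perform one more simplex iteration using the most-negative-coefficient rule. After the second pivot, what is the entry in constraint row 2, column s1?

Ratio test on column x2 — row 1: 5/2 = 5/2; row 2: entry 0 ≤ 0. Minimum is 5/2 at row 1 (s1 leaves); pivot element 2.
Divide row 1 by 2; eliminate column x2 from the other rows.
Second iteration: most negative Z-row entry is -5 in column x1, so x1 enters.
Ratio test on column x1 — row 1: (5/2)/(3/2) = 5/3; row 2: 13/2 = 13/2. Minimum is 5/3 at row 1 (x2 leaves); pivot element 3/2.
Divide row 1 by 3/2; eliminate column x1 from the other rows.
After both pivots, the entry at constraint row 2, column s1 is -2/3.

-2/3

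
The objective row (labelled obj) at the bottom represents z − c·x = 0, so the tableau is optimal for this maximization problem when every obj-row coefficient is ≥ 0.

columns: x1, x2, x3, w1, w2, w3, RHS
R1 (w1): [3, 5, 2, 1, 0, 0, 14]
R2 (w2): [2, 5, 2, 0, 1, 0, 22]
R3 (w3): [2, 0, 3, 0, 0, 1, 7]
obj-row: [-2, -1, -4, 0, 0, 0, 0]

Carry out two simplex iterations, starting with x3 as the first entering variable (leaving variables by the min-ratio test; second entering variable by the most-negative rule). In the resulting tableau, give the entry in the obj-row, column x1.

1

Ratio test on column x3 — row 1: 14/2 = 7; row 2: 22/2 = 11; row 3: 7/3 = 7/3. Minimum is 7/3 at row 3 (w3 leaves); pivot element 3.
Divide row 3 by 3; eliminate column x3 from the other rows.
Second iteration: most negative obj-row entry is -1 in column x2, so x2 enters.
Ratio test on column x2 — row 1: (28/3)/5 = 28/15; row 2: (52/3)/5 = 52/15; row 3: entry 0 ≤ 0. Minimum is 28/15 at row 1 (w1 leaves); pivot element 5.
Divide row 1 by 5; eliminate column x2 from the other rows.
After both pivots, the entry at the obj-row, column x1 is 1.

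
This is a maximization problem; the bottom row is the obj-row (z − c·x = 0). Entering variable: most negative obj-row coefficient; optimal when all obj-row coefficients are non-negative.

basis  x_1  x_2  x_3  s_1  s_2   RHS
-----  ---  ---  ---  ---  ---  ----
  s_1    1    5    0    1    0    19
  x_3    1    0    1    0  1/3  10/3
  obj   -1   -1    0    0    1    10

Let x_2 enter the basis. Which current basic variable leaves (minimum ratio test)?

Column x_2 entries and ratios — s_1: 19/5 = 19/5; x_3: 0 ≤ 0, skip.
Smallest ratio is 19/5 in the row of s_1, so s_1 leaves.

s_1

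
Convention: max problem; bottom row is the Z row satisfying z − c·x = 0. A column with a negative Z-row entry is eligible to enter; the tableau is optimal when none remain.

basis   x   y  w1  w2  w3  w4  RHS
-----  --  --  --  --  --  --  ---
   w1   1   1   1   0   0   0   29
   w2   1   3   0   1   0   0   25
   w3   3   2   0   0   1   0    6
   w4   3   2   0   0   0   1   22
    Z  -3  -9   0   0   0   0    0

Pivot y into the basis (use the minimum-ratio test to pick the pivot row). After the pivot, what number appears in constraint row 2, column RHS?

16

Ratio test on column y — row 1: 29/1 = 29; row 2: 25/3 = 25/3; row 3: 6/2 = 3; row 4: 22/2 = 11. Minimum is 3 at row 3 (w3 leaves); pivot element 2.
Divide row 3 by 2; eliminate column y from the other rows.
Row 2 update in column RHS: 25 − 3·3 = 16.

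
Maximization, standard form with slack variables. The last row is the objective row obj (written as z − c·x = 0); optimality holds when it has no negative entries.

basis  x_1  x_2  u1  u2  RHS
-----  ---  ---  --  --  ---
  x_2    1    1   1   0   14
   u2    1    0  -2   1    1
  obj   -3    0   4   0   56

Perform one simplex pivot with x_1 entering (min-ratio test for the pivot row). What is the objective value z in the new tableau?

59

Ratio test on column x_1 — row 1: 14/1 = 14; row 2: 1/1 = 1. Minimum is 1 at row 2 (u2 leaves); pivot element 1.
Pivot on row 2; the obj-row RHS becomes 56 − (-3)·1 = 59.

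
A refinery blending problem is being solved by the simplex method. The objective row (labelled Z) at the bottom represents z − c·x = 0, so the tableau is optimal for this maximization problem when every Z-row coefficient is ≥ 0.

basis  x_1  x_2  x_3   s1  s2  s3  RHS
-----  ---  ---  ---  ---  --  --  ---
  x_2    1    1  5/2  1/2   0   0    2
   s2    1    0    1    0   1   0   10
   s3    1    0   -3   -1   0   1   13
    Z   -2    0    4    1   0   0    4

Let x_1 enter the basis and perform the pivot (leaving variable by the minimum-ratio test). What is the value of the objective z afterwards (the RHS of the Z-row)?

Ratio test on column x_1 — row 1: 2/1 = 2; row 2: 10/1 = 10; row 3: 13/1 = 13. Minimum is 2 at row 1 (x_2 leaves); pivot element 1.
Pivot on row 1; the Z-row RHS becomes 4 − (-2)·2 = 8.

8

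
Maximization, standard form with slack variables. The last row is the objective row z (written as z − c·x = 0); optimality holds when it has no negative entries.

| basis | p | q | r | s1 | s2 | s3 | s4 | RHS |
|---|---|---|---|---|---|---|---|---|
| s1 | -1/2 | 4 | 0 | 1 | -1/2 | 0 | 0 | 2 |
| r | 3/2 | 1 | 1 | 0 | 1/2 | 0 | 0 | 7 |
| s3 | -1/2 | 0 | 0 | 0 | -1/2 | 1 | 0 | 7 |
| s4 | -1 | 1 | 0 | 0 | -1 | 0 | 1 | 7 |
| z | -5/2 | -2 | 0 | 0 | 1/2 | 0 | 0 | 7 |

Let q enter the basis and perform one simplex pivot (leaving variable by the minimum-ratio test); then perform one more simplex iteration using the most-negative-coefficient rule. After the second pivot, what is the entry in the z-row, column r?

22/13

Ratio test on column q — row 1: 2/4 = 1/2; row 2: 7/1 = 7; row 3: entry 0 ≤ 0; row 4: 7/1 = 7. Minimum is 1/2 at row 1 (s1 leaves); pivot element 4.
Divide row 1 by 4; eliminate column q from the other rows.
Second iteration: most negative z-row entry is -11/4 in column p, so p enters.
Ratio test on column p — row 1: entry -1/8 ≤ 0; row 2: (13/2)/(13/8) = 4; row 3: entry -1/2 ≤ 0; row 4: entry -7/8 ≤ 0. Minimum is 4 at row 2 (r leaves); pivot element 13/8.
Divide row 2 by 13/8; eliminate column p from the other rows.
After both pivots, the entry at the z-row, column r is 22/13.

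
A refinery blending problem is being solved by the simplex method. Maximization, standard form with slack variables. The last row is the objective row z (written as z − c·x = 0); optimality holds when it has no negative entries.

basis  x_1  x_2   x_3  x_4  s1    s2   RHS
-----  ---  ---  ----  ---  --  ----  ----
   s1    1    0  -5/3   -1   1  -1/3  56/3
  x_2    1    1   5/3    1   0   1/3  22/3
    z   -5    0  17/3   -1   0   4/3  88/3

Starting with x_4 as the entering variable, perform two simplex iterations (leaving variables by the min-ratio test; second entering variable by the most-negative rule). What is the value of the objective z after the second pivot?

Ratio test on column x_4 — row 1: entry -1 ≤ 0; row 2: (22/3)/1 = 22/3. Minimum is 22/3 at row 2 (x_2 leaves); pivot element 1.
Pivot on row 2; the z-row RHS becomes 88/3 − (-1)·(22/3) = 110/3.
Next entering variable (most negative z-row entry -4): x_1.
Ratio test on column x_1 — row 1: 26/2 = 13; row 2: (22/3)/1 = 22/3. Minimum is 22/3 at row 2 (x_4 leaves); pivot element 1.
After the second pivot the z-row RHS is 110/3 − (-4)·(22/3) = 66.

66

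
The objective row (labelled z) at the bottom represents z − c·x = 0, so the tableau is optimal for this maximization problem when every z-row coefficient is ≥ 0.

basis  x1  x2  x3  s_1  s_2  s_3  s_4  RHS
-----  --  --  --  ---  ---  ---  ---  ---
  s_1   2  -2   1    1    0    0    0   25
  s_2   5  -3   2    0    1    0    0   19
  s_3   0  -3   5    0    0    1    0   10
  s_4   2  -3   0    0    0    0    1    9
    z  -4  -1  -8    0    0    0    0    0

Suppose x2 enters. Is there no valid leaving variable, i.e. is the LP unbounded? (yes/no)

yes

Every constraint-row entry in column x2 is ≤ 0, so increasing x2 is unbounded.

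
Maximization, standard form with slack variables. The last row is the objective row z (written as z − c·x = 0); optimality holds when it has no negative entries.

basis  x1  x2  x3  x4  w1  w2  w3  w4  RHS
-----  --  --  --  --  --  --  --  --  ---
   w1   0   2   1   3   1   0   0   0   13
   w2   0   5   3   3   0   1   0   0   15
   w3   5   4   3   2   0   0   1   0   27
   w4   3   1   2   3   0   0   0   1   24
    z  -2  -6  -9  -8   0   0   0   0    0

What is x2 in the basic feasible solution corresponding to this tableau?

x2 is not in the basis, so in the current basic feasible solution x2 = 0.

0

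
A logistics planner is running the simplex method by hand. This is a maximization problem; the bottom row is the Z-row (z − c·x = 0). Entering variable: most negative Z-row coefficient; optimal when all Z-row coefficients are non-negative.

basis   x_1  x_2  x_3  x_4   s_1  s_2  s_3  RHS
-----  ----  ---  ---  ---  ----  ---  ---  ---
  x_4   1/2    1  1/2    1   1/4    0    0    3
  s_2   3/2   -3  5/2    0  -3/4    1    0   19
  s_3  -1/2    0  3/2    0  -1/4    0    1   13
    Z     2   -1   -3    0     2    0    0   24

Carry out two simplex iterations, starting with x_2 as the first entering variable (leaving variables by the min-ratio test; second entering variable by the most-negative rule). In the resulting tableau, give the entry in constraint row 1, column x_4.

2

Ratio test on column x_2 — row 1: 3/1 = 3; row 2: entry -3 ≤ 0; row 3: entry 0 ≤ 0. Minimum is 3 at row 1 (x_4 leaves); pivot element 1.
Divide row 1 by 1; eliminate column x_2 from the other rows.
Second iteration: most negative Z-row entry is -5/2 in column x_3, so x_3 enters.
Ratio test on column x_3 — row 1: 3/(1/2) = 6; row 2: 28/4 = 7; row 3: 13/(3/2) = 26/3. Minimum is 6 at row 1 (x_2 leaves); pivot element 1/2.
Divide row 1 by 1/2; eliminate column x_3 from the other rows.
After both pivots, the entry at constraint row 1, column x_4 is 2.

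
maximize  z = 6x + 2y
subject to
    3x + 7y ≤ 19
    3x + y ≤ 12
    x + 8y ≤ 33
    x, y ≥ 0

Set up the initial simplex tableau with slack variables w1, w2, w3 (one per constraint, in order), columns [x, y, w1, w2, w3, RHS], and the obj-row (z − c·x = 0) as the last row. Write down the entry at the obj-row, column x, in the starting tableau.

-6

The obj-row carries the negated objective coefficients: the x entry is -6.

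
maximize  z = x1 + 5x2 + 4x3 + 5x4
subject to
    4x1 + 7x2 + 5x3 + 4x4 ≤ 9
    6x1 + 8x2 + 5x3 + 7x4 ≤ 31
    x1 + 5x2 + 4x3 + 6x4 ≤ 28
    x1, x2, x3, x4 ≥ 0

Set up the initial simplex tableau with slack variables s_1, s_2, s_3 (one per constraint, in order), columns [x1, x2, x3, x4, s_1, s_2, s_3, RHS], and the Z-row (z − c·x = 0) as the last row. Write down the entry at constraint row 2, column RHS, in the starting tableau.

31

The RHS of constraint 2 is b_2 = 31.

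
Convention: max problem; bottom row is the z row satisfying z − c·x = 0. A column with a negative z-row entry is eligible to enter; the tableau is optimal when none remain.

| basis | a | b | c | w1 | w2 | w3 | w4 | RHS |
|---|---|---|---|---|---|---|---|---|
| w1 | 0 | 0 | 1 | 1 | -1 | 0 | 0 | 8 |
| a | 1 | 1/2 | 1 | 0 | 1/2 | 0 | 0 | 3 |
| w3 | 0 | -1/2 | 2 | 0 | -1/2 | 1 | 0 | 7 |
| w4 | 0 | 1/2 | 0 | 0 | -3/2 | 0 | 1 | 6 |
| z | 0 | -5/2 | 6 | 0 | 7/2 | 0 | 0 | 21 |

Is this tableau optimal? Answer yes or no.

no

The z-row has a negative entry -5/2 in column b, so it is not optimal.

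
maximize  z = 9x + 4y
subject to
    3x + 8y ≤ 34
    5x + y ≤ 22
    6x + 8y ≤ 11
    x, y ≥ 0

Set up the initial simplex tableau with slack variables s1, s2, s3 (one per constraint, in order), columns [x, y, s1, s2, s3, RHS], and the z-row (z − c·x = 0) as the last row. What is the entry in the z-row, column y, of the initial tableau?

-4

The z-row carries the negated objective coefficients: the y entry is -4.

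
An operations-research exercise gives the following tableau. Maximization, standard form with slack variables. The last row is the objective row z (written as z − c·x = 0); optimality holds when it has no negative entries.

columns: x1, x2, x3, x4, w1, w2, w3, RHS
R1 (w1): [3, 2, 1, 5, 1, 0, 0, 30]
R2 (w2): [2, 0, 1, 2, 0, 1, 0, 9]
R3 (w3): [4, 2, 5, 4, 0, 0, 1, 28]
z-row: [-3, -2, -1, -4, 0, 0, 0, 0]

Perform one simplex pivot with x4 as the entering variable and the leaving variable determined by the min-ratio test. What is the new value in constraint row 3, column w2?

Ratio test on column x4 — row 1: 30/5 = 6; row 2: 9/2 = 9/2; row 3: 28/4 = 7. Minimum is 9/2 at row 2 (w2 leaves); pivot element 2.
Divide row 2 by 2; eliminate column x4 from the other rows.
Row 3 update in column w2: 0 − 4·(1/2) = -2.

-2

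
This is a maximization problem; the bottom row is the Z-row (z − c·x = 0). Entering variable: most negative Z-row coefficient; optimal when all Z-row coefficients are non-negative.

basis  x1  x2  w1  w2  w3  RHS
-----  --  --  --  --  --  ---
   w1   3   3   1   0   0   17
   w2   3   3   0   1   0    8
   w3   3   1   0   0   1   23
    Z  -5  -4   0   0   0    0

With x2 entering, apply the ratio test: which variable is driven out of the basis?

Column x2 entries and ratios — w1: 17/3 = 17/3; w2: 8/3 = 8/3; w3: 23/1 = 23.
Smallest ratio is 8/3 in the row of w2, so w2 leaves.

w2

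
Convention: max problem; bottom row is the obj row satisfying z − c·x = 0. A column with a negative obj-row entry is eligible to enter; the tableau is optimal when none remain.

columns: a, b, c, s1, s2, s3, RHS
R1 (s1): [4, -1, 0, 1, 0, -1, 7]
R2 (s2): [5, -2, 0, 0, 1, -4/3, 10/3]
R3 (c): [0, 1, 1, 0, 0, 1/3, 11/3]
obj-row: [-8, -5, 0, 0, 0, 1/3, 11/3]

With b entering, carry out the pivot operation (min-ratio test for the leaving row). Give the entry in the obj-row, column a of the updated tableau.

Ratio test on column b — row 1: entry -1 ≤ 0; row 2: entry -2 ≤ 0; row 3: (11/3)/1 = 11/3. Minimum is 11/3 at row 3 (c leaves); pivot element 1.
Divide row 3 by 1; eliminate column b from the other rows.
obj-row update in column a: -8 − (-5)·0 = -8.

-8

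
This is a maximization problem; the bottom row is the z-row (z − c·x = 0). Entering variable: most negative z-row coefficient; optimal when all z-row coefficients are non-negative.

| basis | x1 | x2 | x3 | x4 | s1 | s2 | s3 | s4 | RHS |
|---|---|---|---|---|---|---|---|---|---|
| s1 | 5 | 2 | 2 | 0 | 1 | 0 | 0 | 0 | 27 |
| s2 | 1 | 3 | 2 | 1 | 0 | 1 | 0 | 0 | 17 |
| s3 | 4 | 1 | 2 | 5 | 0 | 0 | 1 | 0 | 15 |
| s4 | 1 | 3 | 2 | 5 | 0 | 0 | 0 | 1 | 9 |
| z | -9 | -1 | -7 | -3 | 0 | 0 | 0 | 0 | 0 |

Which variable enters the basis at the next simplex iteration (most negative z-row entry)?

Negative z-row entries: x1: -9, x2: -1, x3: -7, x4: -3.
The most negative is -9 in column x1, so x1 enters.

x1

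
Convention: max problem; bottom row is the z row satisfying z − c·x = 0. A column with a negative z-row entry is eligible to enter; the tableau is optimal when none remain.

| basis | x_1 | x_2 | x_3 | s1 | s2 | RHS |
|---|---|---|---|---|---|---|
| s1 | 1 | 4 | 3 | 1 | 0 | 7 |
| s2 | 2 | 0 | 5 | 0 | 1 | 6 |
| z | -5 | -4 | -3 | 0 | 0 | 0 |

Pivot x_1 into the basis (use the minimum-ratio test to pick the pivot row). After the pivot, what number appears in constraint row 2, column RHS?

3

Ratio test on column x_1 — row 1: 7/1 = 7; row 2: 6/2 = 3. Minimum is 3 at row 2 (s2 leaves); pivot element 2.
Divide row 2 by 2; eliminate column x_1 from the other rows.
In the new row 2, the RHS entry is the old entry divided by the pivot: 6/2 = 3.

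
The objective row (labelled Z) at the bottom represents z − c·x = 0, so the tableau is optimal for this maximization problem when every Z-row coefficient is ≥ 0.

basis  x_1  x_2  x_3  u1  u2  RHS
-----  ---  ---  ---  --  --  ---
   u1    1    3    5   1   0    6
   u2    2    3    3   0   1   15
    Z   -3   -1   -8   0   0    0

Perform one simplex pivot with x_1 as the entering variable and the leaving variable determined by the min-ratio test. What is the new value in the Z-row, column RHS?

Ratio test on column x_1 — row 1: 6/1 = 6; row 2: 15/2 = 15/2. Minimum is 6 at row 1 (u1 leaves); pivot element 1.
Divide row 1 by 1; eliminate column x_1 from the other rows.
Z-row update in column RHS: 0 − (-3)·6 = 18.

18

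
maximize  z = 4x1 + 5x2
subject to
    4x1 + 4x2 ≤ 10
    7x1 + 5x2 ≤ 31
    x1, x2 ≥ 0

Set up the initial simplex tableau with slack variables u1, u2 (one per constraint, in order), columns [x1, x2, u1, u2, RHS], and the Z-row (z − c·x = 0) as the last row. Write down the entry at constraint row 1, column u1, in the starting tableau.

Slack u1 belongs to constraint 1; its column is the unit vector e_1, so the entry in row 1 is 1.

1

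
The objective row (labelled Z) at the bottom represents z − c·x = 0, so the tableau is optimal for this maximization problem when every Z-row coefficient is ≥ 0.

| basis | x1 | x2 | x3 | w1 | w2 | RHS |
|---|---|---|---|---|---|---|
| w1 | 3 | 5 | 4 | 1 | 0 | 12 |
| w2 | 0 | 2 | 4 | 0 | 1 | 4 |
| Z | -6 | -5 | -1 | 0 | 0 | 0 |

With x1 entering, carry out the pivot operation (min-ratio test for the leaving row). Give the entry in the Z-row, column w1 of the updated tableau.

Ratio test on column x1 — row 1: 12/3 = 4; row 2: entry 0 ≤ 0. Minimum is 4 at row 1 (w1 leaves); pivot element 3.
Divide row 1 by 3; eliminate column x1 from the other rows.
Z-row update in column w1: 0 − (-6)·(1/3) = 2.

2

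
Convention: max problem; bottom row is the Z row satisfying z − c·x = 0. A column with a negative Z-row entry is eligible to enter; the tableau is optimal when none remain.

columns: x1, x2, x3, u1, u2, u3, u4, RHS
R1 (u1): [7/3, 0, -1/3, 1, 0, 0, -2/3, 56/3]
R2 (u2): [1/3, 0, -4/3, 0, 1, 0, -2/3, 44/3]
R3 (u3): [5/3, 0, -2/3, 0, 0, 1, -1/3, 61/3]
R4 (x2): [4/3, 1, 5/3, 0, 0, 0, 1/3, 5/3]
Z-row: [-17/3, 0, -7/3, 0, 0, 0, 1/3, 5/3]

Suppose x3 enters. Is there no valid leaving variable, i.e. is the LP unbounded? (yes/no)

no

Column x3 has positive entries in row(s) 4, so the ratio test bounds it — not unbounded.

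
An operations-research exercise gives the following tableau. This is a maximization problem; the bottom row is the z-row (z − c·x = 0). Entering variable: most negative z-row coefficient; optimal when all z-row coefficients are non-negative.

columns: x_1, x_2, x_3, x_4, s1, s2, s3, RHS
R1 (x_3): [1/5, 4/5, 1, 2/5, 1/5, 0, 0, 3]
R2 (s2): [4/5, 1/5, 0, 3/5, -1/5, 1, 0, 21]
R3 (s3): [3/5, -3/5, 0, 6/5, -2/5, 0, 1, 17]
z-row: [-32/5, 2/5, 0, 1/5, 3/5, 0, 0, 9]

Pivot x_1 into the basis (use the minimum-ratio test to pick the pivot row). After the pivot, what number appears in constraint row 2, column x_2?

-3

Ratio test on column x_1 — row 1: 3/(1/5) = 15; row 2: 21/(4/5) = 105/4; row 3: 17/(3/5) = 85/3. Minimum is 15 at row 1 (x_3 leaves); pivot element 1/5.
Divide row 1 by 1/5; eliminate column x_1 from the other rows.
Row 2 update in column x_2: 1/5 − (4/5)·4 = -3.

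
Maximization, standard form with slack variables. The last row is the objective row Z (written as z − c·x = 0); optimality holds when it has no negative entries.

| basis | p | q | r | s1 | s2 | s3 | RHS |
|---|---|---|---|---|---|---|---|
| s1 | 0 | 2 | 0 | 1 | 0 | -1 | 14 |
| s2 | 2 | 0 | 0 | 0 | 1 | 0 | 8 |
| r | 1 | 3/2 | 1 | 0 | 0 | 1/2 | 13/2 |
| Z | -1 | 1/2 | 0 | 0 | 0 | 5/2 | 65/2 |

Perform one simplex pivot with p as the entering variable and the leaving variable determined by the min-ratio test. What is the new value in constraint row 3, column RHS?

Ratio test on column p — row 1: entry 0 ≤ 0; row 2: 8/2 = 4; row 3: (13/2)/1 = 13/2. Minimum is 4 at row 2 (s2 leaves); pivot element 2.
Divide row 2 by 2; eliminate column p from the other rows.
Row 3 update in column RHS: 13/2 − 1·4 = 5/2.

5/2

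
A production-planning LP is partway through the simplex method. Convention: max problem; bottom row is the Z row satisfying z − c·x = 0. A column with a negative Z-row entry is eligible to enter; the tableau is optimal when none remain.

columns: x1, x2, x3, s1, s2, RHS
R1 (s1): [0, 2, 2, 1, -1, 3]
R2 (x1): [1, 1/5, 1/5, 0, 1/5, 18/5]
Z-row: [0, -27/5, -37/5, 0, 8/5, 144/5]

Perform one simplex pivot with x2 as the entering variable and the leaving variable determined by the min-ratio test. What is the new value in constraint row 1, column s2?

-1/2

Ratio test on column x2 — row 1: 3/2 = 3/2; row 2: (18/5)/(1/5) = 18. Minimum is 3/2 at row 1 (s1 leaves); pivot element 2.
Divide row 1 by 2; eliminate column x2 from the other rows.
In the new row 1, the s2 entry is the old entry divided by the pivot: (-1)/2 = -1/2.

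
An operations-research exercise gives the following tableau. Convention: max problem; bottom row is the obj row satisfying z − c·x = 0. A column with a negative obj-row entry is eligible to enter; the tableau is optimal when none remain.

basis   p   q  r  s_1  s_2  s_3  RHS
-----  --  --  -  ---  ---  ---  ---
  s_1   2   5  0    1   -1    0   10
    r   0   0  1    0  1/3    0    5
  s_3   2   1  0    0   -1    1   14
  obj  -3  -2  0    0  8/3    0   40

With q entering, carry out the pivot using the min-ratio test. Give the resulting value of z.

Ratio test on column q — row 1: 10/5 = 2; row 2: entry 0 ≤ 0; row 3: 14/1 = 14. Minimum is 2 at row 1 (s_1 leaves); pivot element 5.
Pivot on row 1; the obj-row RHS becomes 40 − (-2)·2 = 44.

44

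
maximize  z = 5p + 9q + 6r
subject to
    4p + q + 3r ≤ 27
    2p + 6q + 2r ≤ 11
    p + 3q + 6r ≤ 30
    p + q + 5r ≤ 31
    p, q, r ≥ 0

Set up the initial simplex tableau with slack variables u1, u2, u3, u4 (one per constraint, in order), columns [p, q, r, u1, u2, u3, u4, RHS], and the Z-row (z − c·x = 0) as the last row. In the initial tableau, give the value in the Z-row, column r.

The Z-row carries the negated objective coefficients: the r entry is -6.

-6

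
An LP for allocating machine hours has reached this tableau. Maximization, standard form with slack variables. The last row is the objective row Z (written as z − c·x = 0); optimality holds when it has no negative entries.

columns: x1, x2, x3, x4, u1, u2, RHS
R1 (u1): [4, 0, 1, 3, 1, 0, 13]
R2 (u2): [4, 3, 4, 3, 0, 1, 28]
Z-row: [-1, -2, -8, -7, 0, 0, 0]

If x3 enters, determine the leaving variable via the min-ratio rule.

u2

Column x3 entries and ratios — u1: 13/1 = 13; u2: 28/4 = 7.
Smallest ratio is 7 in the row of u2, so u2 leaves.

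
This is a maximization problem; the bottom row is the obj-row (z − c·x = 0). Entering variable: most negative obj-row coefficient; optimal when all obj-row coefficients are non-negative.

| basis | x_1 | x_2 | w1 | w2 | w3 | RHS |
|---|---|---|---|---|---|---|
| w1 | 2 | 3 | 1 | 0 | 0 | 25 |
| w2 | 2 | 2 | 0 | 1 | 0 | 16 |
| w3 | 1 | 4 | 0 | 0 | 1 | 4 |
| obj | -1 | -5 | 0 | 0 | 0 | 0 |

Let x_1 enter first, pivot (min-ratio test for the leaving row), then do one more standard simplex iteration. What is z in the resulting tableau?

Ratio test on column x_1 — row 1: 25/2 = 25/2; row 2: 16/2 = 8; row 3: 4/1 = 4. Minimum is 4 at row 3 (w3 leaves); pivot element 1.
Pivot on row 3; the obj-row RHS becomes 0 − (-1)·4 = 4.
Next entering variable (most negative obj-row entry -1): x_2.
Ratio test on column x_2 — row 1: entry -5 ≤ 0; row 2: entry -6 ≤ 0; row 3: 4/4 = 1. Minimum is 1 at row 3 (x_1 leaves); pivot element 4.
After the second pivot the obj-row RHS is 4 − (-1)·1 = 5.

5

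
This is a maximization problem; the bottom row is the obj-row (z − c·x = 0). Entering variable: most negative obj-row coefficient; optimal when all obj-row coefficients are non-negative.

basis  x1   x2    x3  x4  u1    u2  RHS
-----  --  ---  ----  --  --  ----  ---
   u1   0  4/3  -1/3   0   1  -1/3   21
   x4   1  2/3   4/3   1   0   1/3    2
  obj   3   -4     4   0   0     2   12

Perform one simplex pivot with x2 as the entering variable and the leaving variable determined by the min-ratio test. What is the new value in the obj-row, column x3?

Ratio test on column x2 — row 1: 21/(4/3) = 63/4; row 2: 2/(2/3) = 3. Minimum is 3 at row 2 (x4 leaves); pivot element 2/3.
Divide row 2 by 2/3; eliminate column x2 from the other rows.
obj-row update in column x3: 4 − (-4)·2 = 12.

12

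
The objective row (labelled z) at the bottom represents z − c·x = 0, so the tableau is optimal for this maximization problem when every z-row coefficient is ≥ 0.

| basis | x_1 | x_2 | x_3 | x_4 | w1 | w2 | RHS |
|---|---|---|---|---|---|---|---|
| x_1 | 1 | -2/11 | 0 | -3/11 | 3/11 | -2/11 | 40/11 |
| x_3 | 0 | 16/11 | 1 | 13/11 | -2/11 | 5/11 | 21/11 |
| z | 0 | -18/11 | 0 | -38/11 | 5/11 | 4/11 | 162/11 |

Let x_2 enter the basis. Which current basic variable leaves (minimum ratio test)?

x_3

Column x_2 entries and ratios — x_1: -2/11 ≤ 0, skip; x_3: (21/11)/(16/11) = 21/16.
Smallest ratio is 21/16 in the row of x_3, so x_3 leaves.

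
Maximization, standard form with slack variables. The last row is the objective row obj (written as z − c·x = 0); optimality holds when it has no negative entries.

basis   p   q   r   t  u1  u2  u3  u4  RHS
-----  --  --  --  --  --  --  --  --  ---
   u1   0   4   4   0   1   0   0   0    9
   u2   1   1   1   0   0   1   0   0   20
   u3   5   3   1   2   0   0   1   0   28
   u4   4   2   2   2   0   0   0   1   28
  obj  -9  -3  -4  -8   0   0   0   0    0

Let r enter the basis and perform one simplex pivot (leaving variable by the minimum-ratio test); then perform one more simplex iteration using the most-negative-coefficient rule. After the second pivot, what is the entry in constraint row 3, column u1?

Ratio test on column r — row 1: 9/4 = 9/4; row 2: 20/1 = 20; row 3: 28/1 = 28; row 4: 28/2 = 14. Minimum is 9/4 at row 1 (u1 leaves); pivot element 4.
Divide row 1 by 4; eliminate column r from the other rows.
Second iteration: most negative obj-row entry is -9 in column p, so p enters.
Ratio test on column p — row 1: entry 0 ≤ 0; row 2: (71/4)/1 = 71/4; row 3: (103/4)/5 = 103/20; row 4: (47/2)/4 = 47/8. Minimum is 103/20 at row 3 (u3 leaves); pivot element 5.
Divide row 3 by 5; eliminate column p from the other rows.
After both pivots, the entry at constraint row 3, column u1 is -1/20.

-1/20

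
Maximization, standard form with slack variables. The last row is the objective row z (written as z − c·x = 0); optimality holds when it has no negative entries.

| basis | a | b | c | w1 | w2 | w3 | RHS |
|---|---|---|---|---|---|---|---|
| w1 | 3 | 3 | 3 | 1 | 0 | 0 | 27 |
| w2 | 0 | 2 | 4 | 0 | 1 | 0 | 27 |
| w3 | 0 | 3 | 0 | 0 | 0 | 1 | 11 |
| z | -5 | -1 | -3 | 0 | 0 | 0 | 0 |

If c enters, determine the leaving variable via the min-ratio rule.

w2

Column c entries and ratios — w1: 27/3 = 9; w2: 27/4 = 27/4; w3: 0 ≤ 0, skip.
Smallest ratio is 27/4 in the row of w2, so w2 leaves.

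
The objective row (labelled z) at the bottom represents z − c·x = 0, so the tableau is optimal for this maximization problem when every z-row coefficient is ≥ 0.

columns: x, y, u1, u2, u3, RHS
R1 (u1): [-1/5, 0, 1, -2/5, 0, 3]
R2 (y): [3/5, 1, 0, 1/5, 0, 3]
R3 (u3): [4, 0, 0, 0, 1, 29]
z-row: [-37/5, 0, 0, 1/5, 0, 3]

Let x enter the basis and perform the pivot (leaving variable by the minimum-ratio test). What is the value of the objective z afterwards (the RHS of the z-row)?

40

Ratio test on column x — row 1: entry -1/5 ≤ 0; row 2: 3/(3/5) = 5; row 3: 29/4 = 29/4. Minimum is 5 at row 2 (y leaves); pivot element 3/5.
Pivot on row 2; the z-row RHS becomes 3 − (-37/5)·5 = 40.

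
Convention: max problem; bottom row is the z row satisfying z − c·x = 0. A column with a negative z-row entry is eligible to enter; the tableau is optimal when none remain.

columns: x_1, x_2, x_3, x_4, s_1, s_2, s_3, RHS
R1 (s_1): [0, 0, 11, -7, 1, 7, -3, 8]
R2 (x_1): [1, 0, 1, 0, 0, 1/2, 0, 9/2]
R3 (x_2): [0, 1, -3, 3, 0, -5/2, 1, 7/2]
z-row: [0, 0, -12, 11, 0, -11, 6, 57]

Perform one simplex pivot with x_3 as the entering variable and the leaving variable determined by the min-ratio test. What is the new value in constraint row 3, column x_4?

12/11

Ratio test on column x_3 — row 1: 8/11 = 8/11; row 2: (9/2)/1 = 9/2; row 3: entry -3 ≤ 0. Minimum is 8/11 at row 1 (s_1 leaves); pivot element 11.
Divide row 1 by 11; eliminate column x_3 from the other rows.
Row 3 update in column x_4: 3 − (-3)·(-7/11) = 12/11.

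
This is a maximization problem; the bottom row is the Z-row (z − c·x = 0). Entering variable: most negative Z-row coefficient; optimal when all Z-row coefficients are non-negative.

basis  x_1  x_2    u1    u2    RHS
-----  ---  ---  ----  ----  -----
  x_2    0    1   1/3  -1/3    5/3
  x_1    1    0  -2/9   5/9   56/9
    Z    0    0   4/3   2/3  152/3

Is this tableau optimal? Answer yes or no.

Every Z-row coefficient is ≥ 0, so the tableau is optimal.

yes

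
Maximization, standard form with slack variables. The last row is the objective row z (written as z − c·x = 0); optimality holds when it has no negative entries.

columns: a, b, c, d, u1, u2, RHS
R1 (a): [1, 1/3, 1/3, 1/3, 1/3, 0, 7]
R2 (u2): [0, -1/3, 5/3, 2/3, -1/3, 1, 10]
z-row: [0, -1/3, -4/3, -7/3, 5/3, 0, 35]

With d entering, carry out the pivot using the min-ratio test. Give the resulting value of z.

70

Ratio test on column d — row 1: 7/(1/3) = 21; row 2: 10/(2/3) = 15. Minimum is 15 at row 2 (u2 leaves); pivot element 2/3.
Pivot on row 2; the z-row RHS becomes 35 − (-7/3)·15 = 70.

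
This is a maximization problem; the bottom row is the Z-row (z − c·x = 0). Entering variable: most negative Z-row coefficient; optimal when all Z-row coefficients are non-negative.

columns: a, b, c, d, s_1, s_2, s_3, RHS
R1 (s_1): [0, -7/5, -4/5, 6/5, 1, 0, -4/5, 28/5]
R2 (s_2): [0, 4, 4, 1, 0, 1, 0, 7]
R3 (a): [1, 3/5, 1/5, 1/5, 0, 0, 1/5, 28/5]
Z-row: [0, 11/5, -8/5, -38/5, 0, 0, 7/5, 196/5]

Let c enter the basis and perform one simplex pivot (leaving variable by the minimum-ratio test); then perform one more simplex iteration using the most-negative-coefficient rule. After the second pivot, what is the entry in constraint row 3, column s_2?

-1/14

Ratio test on column c — row 1: entry -4/5 ≤ 0; row 2: 7/4 = 7/4; row 3: (28/5)/(1/5) = 28. Minimum is 7/4 at row 2 (s_2 leaves); pivot element 4.
Divide row 2 by 4; eliminate column c from the other rows.
Second iteration: most negative Z-row entry is -36/5 in column d, so d enters.
Ratio test on column d — row 1: 7/(7/5) = 5; row 2: (7/4)/(1/4) = 7; row 3: (21/4)/(3/20) = 35. Minimum is 5 at row 1 (s_1 leaves); pivot element 7/5.
Divide row 1 by 7/5; eliminate column d from the other rows.
After both pivots, the entry at constraint row 3, column s_2 is -1/14.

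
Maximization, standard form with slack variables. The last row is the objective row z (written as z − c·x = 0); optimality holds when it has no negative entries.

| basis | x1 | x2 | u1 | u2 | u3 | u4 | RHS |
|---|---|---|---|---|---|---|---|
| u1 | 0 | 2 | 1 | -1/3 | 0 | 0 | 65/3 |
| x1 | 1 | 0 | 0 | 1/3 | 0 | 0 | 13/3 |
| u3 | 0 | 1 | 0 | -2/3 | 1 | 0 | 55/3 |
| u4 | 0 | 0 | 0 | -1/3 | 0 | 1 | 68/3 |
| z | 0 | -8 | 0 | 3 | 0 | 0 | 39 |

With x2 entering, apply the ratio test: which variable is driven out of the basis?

Column x2 entries and ratios — u1: (65/3)/2 = 65/6; x1: 0 ≤ 0, skip; u3: (55/3)/1 = 55/3; u4: 0 ≤ 0, skip.
Smallest ratio is 65/6 in the row of u1, so u1 leaves.

u1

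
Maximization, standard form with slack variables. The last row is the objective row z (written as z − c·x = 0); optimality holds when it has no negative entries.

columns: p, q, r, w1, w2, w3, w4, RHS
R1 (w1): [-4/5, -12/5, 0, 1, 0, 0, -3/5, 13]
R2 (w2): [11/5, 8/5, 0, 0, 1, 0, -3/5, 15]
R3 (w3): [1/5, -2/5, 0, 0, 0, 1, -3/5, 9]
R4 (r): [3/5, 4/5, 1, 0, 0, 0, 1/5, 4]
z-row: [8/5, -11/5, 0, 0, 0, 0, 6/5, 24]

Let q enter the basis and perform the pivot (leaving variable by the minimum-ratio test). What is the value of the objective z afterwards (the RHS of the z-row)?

Ratio test on column q — row 1: entry -12/5 ≤ 0; row 2: 15/(8/5) = 75/8; row 3: entry -2/5 ≤ 0; row 4: 4/(4/5) = 5. Minimum is 5 at row 4 (r leaves); pivot element 4/5.
Pivot on row 4; the z-row RHS becomes 24 − (-11/5)·5 = 35.

35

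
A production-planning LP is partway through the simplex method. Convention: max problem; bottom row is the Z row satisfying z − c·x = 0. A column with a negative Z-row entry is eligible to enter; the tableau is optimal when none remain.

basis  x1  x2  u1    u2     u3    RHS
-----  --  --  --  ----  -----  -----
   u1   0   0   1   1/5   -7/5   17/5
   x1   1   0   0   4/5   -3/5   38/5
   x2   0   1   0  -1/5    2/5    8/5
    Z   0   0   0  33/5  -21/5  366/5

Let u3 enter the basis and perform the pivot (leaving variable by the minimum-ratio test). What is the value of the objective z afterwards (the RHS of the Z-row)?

90

Ratio test on column u3 — row 1: entry -7/5 ≤ 0; row 2: entry -3/5 ≤ 0; row 3: (8/5)/(2/5) = 4. Minimum is 4 at row 3 (x2 leaves); pivot element 2/5.
Pivot on row 3; the Z-row RHS becomes 366/5 − (-21/5)·4 = 90.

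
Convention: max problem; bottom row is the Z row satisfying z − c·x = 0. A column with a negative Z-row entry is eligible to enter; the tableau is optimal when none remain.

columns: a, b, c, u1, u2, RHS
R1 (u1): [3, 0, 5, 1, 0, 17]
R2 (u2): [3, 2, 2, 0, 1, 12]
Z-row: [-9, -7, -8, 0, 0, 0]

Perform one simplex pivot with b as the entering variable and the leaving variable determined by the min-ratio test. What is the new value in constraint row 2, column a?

Ratio test on column b — row 1: entry 0 ≤ 0; row 2: 12/2 = 6. Minimum is 6 at row 2 (u2 leaves); pivot element 2.
Divide row 2 by 2; eliminate column b from the other rows.
In the new row 2, the a entry is the old entry divided by the pivot: 3/2 = 3/2.

3/2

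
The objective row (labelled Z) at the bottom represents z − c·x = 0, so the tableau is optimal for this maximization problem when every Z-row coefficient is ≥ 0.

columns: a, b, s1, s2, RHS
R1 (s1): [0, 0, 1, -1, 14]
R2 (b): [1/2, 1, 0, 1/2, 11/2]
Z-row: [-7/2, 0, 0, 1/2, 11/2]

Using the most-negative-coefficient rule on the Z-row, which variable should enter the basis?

a

Negative Z-row entries: a: -7/2.
The most negative is -7/2 in column a, so a enters.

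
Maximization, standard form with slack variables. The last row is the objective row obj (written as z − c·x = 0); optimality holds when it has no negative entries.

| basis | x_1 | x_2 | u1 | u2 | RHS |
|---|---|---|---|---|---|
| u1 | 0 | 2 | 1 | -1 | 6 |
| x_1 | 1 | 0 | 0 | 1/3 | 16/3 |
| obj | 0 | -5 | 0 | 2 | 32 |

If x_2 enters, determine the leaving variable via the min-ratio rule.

u1

Column x_2 entries and ratios — u1: 6/2 = 3; x_1: 0 ≤ 0, skip.
Smallest ratio is 3 in the row of u1, so u1 leaves.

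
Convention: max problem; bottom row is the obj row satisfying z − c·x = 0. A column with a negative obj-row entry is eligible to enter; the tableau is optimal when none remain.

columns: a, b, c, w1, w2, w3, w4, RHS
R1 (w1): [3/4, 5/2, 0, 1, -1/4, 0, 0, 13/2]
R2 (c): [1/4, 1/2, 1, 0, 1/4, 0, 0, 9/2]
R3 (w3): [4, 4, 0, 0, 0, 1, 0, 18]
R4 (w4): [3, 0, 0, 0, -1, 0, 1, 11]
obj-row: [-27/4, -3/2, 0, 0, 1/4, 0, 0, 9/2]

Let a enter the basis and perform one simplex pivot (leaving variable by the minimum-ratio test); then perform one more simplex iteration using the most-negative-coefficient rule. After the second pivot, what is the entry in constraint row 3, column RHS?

5/2

Ratio test on column a — row 1: (13/2)/(3/4) = 26/3; row 2: (9/2)/(1/4) = 18; row 3: 18/4 = 9/2; row 4: 11/3 = 11/3. Minimum is 11/3 at row 4 (w4 leaves); pivot element 3.
Divide row 4 by 3; eliminate column a from the other rows.
Second iteration: most negative obj-row entry is -2 in column w2, so w2 enters.
Ratio test on column w2 — row 1: entry 0 ≤ 0; row 2: (43/12)/(1/3) = 43/4; row 3: (10/3)/(4/3) = 5/2; row 4: entry -1/3 ≤ 0. Minimum is 5/2 at row 3 (w3 leaves); pivot element 4/3.
Divide row 3 by 4/3; eliminate column w2 from the other rows.
After both pivots, the entry at constraint row 3, column RHS is 5/2.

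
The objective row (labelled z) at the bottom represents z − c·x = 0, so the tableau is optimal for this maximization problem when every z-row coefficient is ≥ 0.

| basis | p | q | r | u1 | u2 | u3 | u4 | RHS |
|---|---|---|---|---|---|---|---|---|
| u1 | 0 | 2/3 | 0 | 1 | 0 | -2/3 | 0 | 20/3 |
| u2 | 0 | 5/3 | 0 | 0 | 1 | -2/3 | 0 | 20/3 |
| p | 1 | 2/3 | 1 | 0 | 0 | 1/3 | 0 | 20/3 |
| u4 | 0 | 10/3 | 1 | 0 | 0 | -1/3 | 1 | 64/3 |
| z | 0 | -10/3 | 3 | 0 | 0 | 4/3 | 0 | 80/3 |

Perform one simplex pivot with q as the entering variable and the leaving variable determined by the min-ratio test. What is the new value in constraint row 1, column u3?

Ratio test on column q — row 1: (20/3)/(2/3) = 10; row 2: (20/3)/(5/3) = 4; row 3: (20/3)/(2/3) = 10; row 4: (64/3)/(10/3) = 32/5. Minimum is 4 at row 2 (u2 leaves); pivot element 5/3.
Divide row 2 by 5/3; eliminate column q from the other rows.
Row 1 update in column u3: -2/3 − (2/3)·(-2/5) = -2/5.

-2/5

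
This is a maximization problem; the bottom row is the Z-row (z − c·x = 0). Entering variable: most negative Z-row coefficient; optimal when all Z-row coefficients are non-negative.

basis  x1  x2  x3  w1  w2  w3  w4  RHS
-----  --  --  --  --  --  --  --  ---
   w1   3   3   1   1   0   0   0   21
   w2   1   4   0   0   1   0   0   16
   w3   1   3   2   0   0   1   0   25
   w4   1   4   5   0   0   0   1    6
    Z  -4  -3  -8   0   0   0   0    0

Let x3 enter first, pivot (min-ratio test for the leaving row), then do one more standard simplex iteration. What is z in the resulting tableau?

24

Ratio test on column x3 — row 1: 21/1 = 21; row 2: entry 0 ≤ 0; row 3: 25/2 = 25/2; row 4: 6/5 = 6/5. Minimum is 6/5 at row 4 (w4 leaves); pivot element 5.
Pivot on row 4; the Z-row RHS becomes 0 − (-8)·(6/5) = 48/5.
Next entering variable (most negative Z-row entry -12/5): x1.
Ratio test on column x1 — row 1: (99/5)/(14/5) = 99/14; row 2: 16/1 = 16; row 3: (113/5)/(3/5) = 113/3; row 4: (6/5)/(1/5) = 6. Minimum is 6 at row 4 (x3 leaves); pivot element 1/5.
After the second pivot the Z-row RHS is 48/5 − (-12/5)·6 = 24.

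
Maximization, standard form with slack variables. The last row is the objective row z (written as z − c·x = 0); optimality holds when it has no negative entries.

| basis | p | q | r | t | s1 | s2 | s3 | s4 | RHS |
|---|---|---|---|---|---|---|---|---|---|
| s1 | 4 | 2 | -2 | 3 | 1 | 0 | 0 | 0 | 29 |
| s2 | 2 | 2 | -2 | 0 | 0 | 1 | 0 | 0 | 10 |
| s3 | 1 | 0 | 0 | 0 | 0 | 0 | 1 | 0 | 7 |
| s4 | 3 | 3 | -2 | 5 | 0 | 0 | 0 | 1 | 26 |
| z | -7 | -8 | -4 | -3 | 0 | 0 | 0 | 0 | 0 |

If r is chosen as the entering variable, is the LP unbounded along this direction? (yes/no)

yes

Every constraint-row entry in column r is ≤ 0, so increasing r is unbounded.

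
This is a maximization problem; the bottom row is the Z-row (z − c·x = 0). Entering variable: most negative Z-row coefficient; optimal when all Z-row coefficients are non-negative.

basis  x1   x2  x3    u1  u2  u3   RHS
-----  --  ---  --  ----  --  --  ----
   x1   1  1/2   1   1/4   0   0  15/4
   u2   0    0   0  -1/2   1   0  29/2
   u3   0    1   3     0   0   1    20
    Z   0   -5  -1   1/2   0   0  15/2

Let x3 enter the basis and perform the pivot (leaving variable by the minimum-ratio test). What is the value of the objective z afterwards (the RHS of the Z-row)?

45/4

Ratio test on column x3 — row 1: (15/4)/1 = 15/4; row 2: entry 0 ≤ 0; row 3: 20/3 = 20/3. Minimum is 15/4 at row 1 (x1 leaves); pivot element 1.
Pivot on row 1; the Z-row RHS becomes 15/2 − (-1)·(15/4) = 45/4.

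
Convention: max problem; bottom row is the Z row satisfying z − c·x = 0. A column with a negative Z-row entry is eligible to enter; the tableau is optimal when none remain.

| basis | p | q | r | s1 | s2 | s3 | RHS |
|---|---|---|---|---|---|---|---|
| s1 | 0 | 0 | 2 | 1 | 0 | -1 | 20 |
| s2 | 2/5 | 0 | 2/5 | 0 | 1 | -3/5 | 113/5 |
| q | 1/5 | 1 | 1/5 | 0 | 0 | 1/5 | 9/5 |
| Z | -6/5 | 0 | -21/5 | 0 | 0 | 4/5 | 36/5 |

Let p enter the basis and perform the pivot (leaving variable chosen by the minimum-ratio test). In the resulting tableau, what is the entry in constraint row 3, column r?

1

Ratio test on column p — row 1: entry 0 ≤ 0; row 2: (113/5)/(2/5) = 113/2; row 3: (9/5)/(1/5) = 9. Minimum is 9 at row 3 (q leaves); pivot element 1/5.
Divide row 3 by 1/5; eliminate column p from the other rows.
In the new row 3, the r entry is the old entry divided by the pivot: (1/5)/(1/5) = 1.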